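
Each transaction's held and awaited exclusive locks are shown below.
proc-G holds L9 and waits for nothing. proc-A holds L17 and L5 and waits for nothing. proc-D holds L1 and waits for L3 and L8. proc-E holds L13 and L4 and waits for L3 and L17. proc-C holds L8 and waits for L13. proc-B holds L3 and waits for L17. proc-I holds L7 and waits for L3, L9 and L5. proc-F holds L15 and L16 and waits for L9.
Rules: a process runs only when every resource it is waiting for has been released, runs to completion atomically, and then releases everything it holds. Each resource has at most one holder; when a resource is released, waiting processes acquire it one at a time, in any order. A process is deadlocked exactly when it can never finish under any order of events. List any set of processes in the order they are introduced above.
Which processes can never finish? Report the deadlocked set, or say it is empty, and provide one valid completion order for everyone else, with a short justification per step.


The deadlocked set is empty.
Key observation: there is no circular wait here — follow any chain and it reaches a process that is free to run now.
The rest can finish in the order proc-A, proc-B, proc-E, proc-C, proc-D, proc-G, proc-I, proc-F.
Verifying each step:
  proc-A: no waits; runs immediately, freeing L17 and L5
  proc-B: everything it awaited (L17) is free; runs, freeing L3
  proc-E: everything it awaited (L3 and L17) is free; runs, freeing L13 and L4
  proc-C: everything it awaited (L13) is free; runs, freeing L8
  proc-D: everything it awaited (L3 and L8) is free; runs, freeing L1
  proc-G: no waits; runs immediately, freeing L9
  proc-I: everything it awaited (L3, L9 and L5) is free; runs, freeing L7
  proc-F: everything it awaited (L9) is free; runs, freeing L15 and L16


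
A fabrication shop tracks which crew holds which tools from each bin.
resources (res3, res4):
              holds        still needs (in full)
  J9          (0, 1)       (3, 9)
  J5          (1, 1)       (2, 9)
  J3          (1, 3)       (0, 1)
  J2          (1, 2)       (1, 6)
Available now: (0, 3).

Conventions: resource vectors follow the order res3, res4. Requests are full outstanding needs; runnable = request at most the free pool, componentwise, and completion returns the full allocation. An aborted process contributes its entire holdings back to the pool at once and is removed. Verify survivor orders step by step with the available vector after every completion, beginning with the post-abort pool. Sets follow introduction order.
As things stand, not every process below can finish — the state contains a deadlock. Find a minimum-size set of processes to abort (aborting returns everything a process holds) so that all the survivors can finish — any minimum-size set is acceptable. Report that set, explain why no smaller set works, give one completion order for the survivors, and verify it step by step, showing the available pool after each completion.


The answer: abort J5.
Key observation: aborting J5 returns (1, 1), and J9 — hopeless before — runs at step 3 with the returned capacity in the pool.
Why nothing smaller works: aborting no one leaves the state deadlocked as given.
One survivor order: J3, J2, J9. Check, step by step (post-abort pool first):
  pool = (1, 4)
  J3: need (0, 1) fits (1, 4); releases (1, 3), pool now (2, 7)
  J2: need (1, 6) fits (2, 7); releases (1, 2), pool now (3, 9)
  J9: need (3, 9) fits (3, 9); releases (0, 1), pool now (3, 10)


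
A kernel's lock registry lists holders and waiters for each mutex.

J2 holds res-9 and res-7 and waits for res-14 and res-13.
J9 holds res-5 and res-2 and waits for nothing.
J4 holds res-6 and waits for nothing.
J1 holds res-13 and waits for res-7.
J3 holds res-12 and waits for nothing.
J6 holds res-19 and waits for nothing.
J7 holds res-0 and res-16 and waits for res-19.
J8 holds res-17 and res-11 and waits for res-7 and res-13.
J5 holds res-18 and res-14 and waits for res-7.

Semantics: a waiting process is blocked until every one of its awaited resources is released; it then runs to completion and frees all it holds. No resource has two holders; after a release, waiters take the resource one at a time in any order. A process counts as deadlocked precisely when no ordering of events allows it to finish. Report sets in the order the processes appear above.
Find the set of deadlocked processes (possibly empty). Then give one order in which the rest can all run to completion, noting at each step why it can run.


The deadlocked set is J2, J1, J8 and J5.
Key observation: the waits loop around J2 -> J1 -> J2 with no way out; J5 is caught in further circular waits and J8 waits into the deadlock from upstream.
The rest can finish in the order J3, J9, J6, J7, J4.
Check, step by step:
  J3 waits on nothing -> runs at once and releases res-12
  J9 waits on nothing -> runs at once and releases res-5 and res-2
  J6 waits on nothing -> runs at once and releases res-19
  J7: everything it awaited (res-19) is free; runs, freeing res-0 and res-16
  J4 waits on nothing -> runs at once and releases res-6


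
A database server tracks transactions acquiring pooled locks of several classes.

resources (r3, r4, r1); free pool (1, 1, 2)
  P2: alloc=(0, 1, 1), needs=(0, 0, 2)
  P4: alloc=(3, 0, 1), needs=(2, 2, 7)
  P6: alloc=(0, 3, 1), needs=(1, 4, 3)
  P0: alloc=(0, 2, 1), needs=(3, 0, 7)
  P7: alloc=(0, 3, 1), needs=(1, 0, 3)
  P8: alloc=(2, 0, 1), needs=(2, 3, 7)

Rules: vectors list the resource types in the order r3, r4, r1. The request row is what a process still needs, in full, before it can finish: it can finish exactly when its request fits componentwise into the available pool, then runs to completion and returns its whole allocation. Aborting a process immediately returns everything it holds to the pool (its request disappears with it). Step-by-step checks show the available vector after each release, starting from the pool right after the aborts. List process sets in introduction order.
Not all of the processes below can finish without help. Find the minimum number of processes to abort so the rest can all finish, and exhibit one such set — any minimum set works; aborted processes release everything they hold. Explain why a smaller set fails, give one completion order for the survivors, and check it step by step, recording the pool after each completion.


Abort P4 and P0.
Key observation: the deadlocked P8 becomes finishable only because P4 and P0 released (3, 2, 2); it completes at step 4 below.
No one abort is enough; case by case: P2 alone leaves P4 blocked (short on r3 and r1); P4 alone leaves P0 blocked (short on r1); P6 alone leaves P4 blocked (short on r3 and r1); P0 alone leaves P4 blocked (short on r3 and r1); P7 alone leaves P4 blocked (short on r3 and r1); P8 alone leaves P4 blocked (short on r1).
The survivors complete as P7, P2, P6, P8. Walking it through (starting from the post-abort pool):
  pool = (4, 3, 4)
  run P7 (needs (1, 0, 3), free (4, 3, 4)); after release of (0, 3, 1) the pool is (4, 6, 5)
  run P2 (needs (0, 0, 2), free (4, 6, 5)); after release of (0, 1, 1) the pool is (4, 7, 6)
  run P6 (needs (1, 4, 3), free (4, 7, 6)); after release of (0, 3, 1) the pool is (4, 10, 7)
  run P8 (needs (2, 3, 7), free (4, 10, 7)); after release of (2, 0, 1) the pool is (6, 10, 8)


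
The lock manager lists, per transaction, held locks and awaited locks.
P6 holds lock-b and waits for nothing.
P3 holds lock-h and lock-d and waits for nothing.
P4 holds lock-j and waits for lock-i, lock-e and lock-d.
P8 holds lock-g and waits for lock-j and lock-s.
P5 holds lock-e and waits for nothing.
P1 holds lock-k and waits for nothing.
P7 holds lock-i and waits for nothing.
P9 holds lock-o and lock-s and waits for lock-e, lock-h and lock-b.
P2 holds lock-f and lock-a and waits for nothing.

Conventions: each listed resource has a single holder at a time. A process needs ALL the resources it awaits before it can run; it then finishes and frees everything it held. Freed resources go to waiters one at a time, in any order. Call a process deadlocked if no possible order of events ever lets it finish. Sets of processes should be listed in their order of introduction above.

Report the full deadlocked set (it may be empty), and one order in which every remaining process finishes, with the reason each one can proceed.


Nothing here is deadlocked.
Key observation: the wait graph is acyclic; completion cascades from the unblocked processes through everyone else.
The rest can finish in the order P3, P7, P6, P5, P9, P4, P8, P1, P2.
Verifying each step:
  P3: no waits; runs immediately, freeing lock-h and lock-d
  P7: no waits; runs immediately, freeing lock-i
  P6: no waits; runs immediately, freeing lock-b
  P5: no waits; runs immediately, freeing lock-e
  P9: everything it awaited (lock-e, lock-h and lock-b) is free; runs, freeing lock-o and lock-s
  P4: everything it awaited (lock-i, lock-e and lock-d) is free; runs, freeing lock-j
  P8: everything it awaited (lock-j and lock-s) is free; runs, freeing lock-g
  P1: no waits; runs immediately, freeing lock-k
  P2: no waits; runs immediately, freeing lock-f and lock-a


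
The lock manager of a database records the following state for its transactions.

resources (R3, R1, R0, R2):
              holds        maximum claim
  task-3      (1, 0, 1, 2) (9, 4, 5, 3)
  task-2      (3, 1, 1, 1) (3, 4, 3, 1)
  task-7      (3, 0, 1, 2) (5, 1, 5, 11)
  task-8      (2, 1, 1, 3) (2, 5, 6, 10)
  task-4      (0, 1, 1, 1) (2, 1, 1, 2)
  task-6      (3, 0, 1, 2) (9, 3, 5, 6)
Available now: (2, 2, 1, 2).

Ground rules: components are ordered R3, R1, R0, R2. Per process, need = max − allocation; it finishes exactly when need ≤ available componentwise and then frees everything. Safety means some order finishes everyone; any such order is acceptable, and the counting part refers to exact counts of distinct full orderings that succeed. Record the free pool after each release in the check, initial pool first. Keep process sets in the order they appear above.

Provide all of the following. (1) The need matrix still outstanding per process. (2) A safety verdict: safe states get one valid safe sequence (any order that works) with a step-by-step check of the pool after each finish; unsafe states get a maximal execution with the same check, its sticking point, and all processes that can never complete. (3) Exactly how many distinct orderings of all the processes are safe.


(1) Outstanding need per process (order R3, R1, R0, R2):
  task-3: (8, 4, 4, 1)
  task-2: (0, 3, 2, 0)
  task-7: (2, 1, 4, 9)
  task-8: (0, 4, 5, 7)
  task-4: (2, 0, 0, 1)
  task-6: (6, 3, 4, 4)
(2) UNSAFE — no complete ordering exists.
Key observation: the wall is R0: completing task-4, task-2 brings the pool only to (5, 4, 3, 4), and all the rest need more.
A maximal execution: task-4, task-2 — then nothing else fits. Walking it through:
  pool = (2, 2, 1, 2)
  run task-4 (needs (2, 0, 0, 1), free (2, 2, 1, 2)); after release of (0, 1, 1, 1) the pool is (2, 3, 2, 3)
  run task-2 (needs (0, 3, 2, 0), free (2, 3, 2, 3)); after release of (3, 1, 1, 1) the pool is (5, 4, 3, 4)
  blocked: task-3 wants (8, 4, 4, 1), pool (5, 4, 3, 4) — not enough R3 and R0
  blocked: task-7 wants (2, 1, 4, 9), pool (5, 4, 3, 4) — not enough R0 and R2
  blocked: task-8 wants (0, 4, 5, 7), pool (5, 4, 3, 4) — not enough R0 and R2
  blocked: task-6 wants (6, 3, 4, 4), pool (5, 4, 3, 4) — not enough R3 and R0
Processes that can never finish: task-3, task-7, task-8 and task-6.
(3) Precisely 0 of the possible complete orderings are safe sequences.


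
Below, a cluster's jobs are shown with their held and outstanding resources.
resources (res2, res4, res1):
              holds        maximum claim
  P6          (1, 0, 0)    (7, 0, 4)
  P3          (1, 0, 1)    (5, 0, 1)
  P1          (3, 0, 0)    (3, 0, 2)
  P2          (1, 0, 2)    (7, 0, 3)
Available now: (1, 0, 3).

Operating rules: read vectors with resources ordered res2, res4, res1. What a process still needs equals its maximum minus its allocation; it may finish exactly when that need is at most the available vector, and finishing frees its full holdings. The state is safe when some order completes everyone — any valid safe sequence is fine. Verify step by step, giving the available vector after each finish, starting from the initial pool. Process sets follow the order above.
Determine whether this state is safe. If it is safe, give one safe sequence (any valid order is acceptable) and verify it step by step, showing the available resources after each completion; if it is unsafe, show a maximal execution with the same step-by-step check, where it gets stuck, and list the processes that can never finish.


UNSAFE — no complete ordering exists.
Key observation: the wall is res2: completing P1, P3 brings the pool only to (5, 0, 4), and all the rest need more.
A maximal execution: P1, P3 — then nothing else fits. Step-by-step check:
  pool = (1, 0, 3)
  run P1 (needs (0, 0, 2), free (1, 0, 3)); after release of (3, 0, 0) the pool is (4, 0, 3)
  run P3 (needs (4, 0, 0), free (4, 0, 3)); after release of (1, 0, 1) the pool is (5, 0, 4)
  P6 still needs (6, 0, 4) but only (5, 0, 4) is free — short on res2
  P2 still needs (6, 0, 1) but only (5, 0, 4) is free — short on res2
Never able to finish: P6 and P2.


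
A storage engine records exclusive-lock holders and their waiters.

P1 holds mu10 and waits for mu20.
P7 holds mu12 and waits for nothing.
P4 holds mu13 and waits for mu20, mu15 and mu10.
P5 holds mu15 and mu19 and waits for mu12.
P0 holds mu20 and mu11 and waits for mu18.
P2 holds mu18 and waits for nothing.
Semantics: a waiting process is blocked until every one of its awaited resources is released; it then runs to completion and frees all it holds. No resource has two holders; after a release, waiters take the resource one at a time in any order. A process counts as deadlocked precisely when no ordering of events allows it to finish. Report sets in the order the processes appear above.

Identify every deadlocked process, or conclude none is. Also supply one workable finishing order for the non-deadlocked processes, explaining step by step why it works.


The deadlocked set is empty.
Key observation: every chain of waits terminates; starting from the processes that wait on nothing, all the rest unlock in turn.
A valid finishing order for the others: P7, P2, P0, P5, P1, P4.
Check, step by step:
  P7 waits on nothing -> runs at once and releases mu12
  P2 waits on nothing -> runs at once and releases mu18
  P0: everything it awaited (mu18) is free; runs, freeing mu20 and mu11
  P5: everything it awaited (mu12) is free; runs, freeing mu15 and mu19
  P1: everything it awaited (mu20) is free; runs, freeing mu10
  P4: everything it awaited (mu20, mu15 and mu10) is free; runs, freeing mu13


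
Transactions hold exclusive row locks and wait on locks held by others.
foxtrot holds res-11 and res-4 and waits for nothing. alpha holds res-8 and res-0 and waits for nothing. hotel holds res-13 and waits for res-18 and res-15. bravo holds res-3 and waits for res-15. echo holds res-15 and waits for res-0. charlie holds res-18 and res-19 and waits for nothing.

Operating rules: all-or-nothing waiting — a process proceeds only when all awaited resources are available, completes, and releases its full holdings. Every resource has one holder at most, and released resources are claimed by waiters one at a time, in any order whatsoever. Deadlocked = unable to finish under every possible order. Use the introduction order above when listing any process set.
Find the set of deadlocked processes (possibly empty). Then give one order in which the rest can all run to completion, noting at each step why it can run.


The deadlocked set is empty.
Key observation: all waits point, directly or indirectly, at processes that can finish, so nothing is permanently blocked.
A valid finishing order for the others: alpha, echo, bravo, charlie, foxtrot, hotel.
Step-by-step check:
  run alpha (it waits on nothing); releases res-8 and res-0
  echo waits on res-0 — all released -> runs and releases res-15
  bravo waits on res-15 — all released -> runs and releases res-3
  run charlie (it waits on nothing); releases res-18 and res-19
  run foxtrot (it waits on nothing); releases res-11 and res-4
  hotel waits on res-18 and res-15 — all released -> runs and releases res-13


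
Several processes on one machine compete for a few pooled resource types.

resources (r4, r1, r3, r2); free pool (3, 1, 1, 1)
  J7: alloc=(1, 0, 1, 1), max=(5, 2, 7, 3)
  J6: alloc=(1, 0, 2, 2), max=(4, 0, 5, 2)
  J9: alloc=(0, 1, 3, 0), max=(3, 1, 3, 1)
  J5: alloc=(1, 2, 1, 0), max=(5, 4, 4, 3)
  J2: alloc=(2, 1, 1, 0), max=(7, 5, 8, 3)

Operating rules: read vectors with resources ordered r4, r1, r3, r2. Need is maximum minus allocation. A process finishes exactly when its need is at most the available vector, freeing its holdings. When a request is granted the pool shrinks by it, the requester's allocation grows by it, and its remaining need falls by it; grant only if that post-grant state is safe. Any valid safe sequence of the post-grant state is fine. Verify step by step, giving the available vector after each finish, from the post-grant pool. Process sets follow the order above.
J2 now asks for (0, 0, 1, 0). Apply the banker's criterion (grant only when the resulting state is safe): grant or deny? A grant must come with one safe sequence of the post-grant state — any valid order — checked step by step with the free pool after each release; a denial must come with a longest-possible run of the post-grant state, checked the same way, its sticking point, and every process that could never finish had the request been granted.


GRANT. The post-grant state is safe; one safe sequence: J9, J6, J5, J2, J7.
Key observation: even at the reduced pool (3, 1, 0, 1), J9 fits immediately, so safety survives the grant.
Check on the post-grant state, step by step:
  pool = (3, 1, 0, 1)
  run J9 (needs (3, 0, 0, 1), free (3, 1, 0, 1)); after release of (0, 1, 3, 0) the pool is (3, 2, 3, 1)
  run J6 (needs (3, 0, 3, 0), free (3, 2, 3, 1)); after release of (1, 0, 2, 2) the pool is (4, 2, 5, 3)
  run J5 (needs (4, 2, 3, 3), free (4, 2, 5, 3)); after release of (1, 2, 1, 0) the pool is (5, 4, 6, 3)
  run J2 (needs (5, 4, 6, 3), free (5, 4, 6, 3)); after release of (2, 1, 2, 0) the pool is (7, 5, 8, 3)
  run J7 (needs (4, 2, 6, 2), free (7, 5, 8, 3)); after release of (1, 0, 1, 1) the pool is (8, 5, 9, 4)


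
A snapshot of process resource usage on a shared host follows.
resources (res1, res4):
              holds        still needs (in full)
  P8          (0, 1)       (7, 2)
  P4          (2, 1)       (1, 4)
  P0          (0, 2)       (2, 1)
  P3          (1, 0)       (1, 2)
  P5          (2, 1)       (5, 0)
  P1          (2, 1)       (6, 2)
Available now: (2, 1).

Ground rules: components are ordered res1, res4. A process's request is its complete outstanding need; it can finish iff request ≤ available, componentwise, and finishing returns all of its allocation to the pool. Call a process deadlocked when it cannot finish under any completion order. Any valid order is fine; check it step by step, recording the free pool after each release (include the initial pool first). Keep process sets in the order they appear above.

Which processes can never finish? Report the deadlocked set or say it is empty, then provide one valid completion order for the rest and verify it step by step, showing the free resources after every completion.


Deadlocked set: P8, P4, P5 and P1.
Key observation: after P0, P3 the pool peaks at (3, 3), and each blocked process is short somewhere: P8 on res1; P4 on res4; P5 on res1; P1 on res1.
A valid finishing order for the others: P0, P3. Check, step by step:
  pool = (2, 1)
  P0 needs (2, 1) <= (2, 1) -> finishes; pool += (0, 2) = (2, 3)
  P3 needs (1, 2) <= (2, 3) -> finishes; pool += (1, 0) = (3, 3)
The stuck group stays short no matter what:
  P8 still needs (7, 2) but only (3, 3) is free — short on res1
  P4 still needs (1, 4) but only (3, 3) is free — short on res4
  P5 still needs (5, 0) but only (3, 3) is free — short on res1
  P1 still needs (6, 2) but only (3, 3) is free — short on res1


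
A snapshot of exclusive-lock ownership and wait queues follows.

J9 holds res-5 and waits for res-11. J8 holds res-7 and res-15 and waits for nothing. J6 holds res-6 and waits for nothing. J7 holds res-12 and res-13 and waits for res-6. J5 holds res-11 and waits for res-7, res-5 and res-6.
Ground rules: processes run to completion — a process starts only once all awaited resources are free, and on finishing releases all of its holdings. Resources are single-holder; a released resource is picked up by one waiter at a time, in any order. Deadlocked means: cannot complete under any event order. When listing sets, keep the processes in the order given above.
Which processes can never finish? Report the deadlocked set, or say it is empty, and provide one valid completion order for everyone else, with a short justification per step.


Deadlocked set: J9 and J5.
Key observation: the knot is the closed ring of waits J9 -> J5 -> J9; no other process is dragged down with it.
One completion order for the rest: J6, J7, J8.
Verifying each step:
  J6: no waits; runs immediately, freeing res-6
  J7 waits on res-6 — all released -> runs and releases res-12 and res-13
  J8: no waits; runs immediately, freeing res-7 and res-15


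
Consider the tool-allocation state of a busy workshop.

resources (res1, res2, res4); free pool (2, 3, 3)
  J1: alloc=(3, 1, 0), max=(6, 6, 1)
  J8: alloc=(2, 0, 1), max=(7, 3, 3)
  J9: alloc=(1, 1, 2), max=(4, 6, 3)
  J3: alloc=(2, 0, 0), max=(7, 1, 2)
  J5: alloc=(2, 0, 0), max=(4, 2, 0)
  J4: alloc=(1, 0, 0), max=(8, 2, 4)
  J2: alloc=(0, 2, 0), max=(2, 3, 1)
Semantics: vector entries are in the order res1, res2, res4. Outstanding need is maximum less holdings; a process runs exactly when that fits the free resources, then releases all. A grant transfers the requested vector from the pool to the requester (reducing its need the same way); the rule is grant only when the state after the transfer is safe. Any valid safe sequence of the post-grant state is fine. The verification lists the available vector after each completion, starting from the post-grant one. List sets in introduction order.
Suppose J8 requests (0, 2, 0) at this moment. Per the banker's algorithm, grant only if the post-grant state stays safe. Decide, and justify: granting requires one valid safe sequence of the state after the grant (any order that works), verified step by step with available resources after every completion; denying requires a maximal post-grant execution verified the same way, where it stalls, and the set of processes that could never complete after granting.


DENY. Granting would leave the state unsafe.
Key observation: after J2, J5 the pool peaks at (4, 3, 3), and each blocked process is short somewhere: J1 on res2; J8 on res1; J9 on res2; J3 on res1; J4 on res1, res4.
Pretend the grant happened; the run J2, J5 goes as far as possible. Check, step by step:
  pool = (2, 1, 3)
  J2: need (2, 1, 1) fits (2, 1, 3); releases (0, 2, 0), pool now (2, 3, 3)
  J5: need (2, 2, 0) fits (2, 3, 3); releases (2, 0, 0), pool now (4, 3, 3)
  J1 cannot run: need (3, 5, 1) vs free (4, 3, 3) (insufficient res2)
  J8 cannot run: need (5, 1, 2) vs free (4, 3, 3) (insufficient res1)
  J9 cannot run: need (3, 5, 1) vs free (4, 3, 3) (insufficient res2)
  J3 cannot run: need (5, 1, 2) vs free (4, 3, 3) (insufficient res1)
  J4 cannot run: need (7, 2, 4) vs free (4, 3, 3) (insufficient res1 and res4)
Processes that could never finish after the grant: J1, J8, J9, J3 and J4.


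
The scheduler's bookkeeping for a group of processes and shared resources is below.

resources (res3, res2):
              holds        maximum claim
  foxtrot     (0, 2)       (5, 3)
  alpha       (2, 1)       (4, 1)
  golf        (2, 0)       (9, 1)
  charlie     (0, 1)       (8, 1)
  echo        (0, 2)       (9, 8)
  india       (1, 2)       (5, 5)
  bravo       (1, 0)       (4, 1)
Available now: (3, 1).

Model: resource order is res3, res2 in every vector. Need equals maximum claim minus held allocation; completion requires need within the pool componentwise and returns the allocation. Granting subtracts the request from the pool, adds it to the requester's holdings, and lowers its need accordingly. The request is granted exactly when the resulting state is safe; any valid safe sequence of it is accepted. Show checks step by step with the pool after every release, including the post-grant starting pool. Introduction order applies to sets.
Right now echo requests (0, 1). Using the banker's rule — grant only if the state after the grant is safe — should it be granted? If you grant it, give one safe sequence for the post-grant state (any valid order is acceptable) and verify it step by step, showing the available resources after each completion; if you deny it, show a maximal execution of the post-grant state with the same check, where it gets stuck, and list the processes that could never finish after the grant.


GRANT — the state after the grant stays safe, e.g. via alpha, foxtrot, bravo, india, golf, echo, charlie.
Key observation: the grant leaves (3, 0) free — enough for alpha, whose release restarts the cascade.
Step-by-step check of the post-grant state:
  pool = (3, 0)
  run alpha (needs (2, 0), free (3, 0)); after release of (2, 1) the pool is (5, 1)
  run foxtrot (needs (5, 1), free (5, 1)); after release of (0, 2) the pool is (5, 3)
  run bravo (needs (3, 1), free (5, 3)); after release of (1, 0) the pool is (6, 3)
  run india (needs (4, 3), free (6, 3)); after release of (1, 2) the pool is (7, 5)
  run golf (needs (7, 1), free (7, 5)); after release of (2, 0) the pool is (9, 5)
  run echo (needs (9, 5), free (9, 5)); after release of (0, 3) the pool is (9, 8)
  run charlie (needs (8, 0), free (9, 8)); after release of (0, 1) the pool is (9, 9)


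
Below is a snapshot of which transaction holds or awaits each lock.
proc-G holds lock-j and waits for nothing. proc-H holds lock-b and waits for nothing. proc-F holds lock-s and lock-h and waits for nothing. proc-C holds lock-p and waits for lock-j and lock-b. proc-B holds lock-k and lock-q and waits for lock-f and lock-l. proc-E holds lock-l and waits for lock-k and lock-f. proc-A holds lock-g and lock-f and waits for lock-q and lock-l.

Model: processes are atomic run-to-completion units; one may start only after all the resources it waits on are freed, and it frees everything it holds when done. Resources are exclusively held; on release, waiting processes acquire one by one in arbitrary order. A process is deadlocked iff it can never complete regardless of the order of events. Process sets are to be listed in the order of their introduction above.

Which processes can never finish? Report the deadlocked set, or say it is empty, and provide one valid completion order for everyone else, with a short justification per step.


The deadlocked set is proc-B, proc-E and proc-A.
Key observation: the wait chain closes on itself along proc-B -> proc-E -> proc-B; proc-A is caught in further circular waits.
A valid finishing order for the others: proc-F, proc-H, proc-G, proc-C.
Check, step by step:
  proc-F waits on nothing -> runs at once and releases lock-s and lock-h
  proc-H waits on nothing -> runs at once and releases lock-b
  proc-G waits on nothing -> runs at once and releases lock-j
  proc-C: everything it awaited (lock-j and lock-b) is free; runs, freeing lock-p


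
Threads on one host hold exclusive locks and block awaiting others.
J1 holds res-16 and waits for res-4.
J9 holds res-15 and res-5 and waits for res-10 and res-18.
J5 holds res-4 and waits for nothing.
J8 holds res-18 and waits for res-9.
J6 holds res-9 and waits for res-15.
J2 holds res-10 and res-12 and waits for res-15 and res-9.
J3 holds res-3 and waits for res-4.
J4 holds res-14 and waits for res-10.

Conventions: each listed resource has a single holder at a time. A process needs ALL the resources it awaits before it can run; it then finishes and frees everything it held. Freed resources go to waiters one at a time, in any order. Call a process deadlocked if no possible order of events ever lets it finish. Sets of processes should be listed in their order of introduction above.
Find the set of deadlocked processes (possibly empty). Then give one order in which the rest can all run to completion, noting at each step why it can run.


Deadlocked: J9, J8, J6, J2 and J4.
Key observation: along J9 -> J8 -> J6 -> J9, each member waits on what the next one holds — a deadlock; J2 is caught in further circular waits and J4 waits into the deadlock from upstream.
The rest can finish in the order J5, J3, J1.
Step-by-step check:
  run J5 (it waits on nothing); releases res-4
  run J3 (all its waits — res-4 — are resolved); releases res-3
  run J1 (all its waits — res-4 — are resolved); releases res-16


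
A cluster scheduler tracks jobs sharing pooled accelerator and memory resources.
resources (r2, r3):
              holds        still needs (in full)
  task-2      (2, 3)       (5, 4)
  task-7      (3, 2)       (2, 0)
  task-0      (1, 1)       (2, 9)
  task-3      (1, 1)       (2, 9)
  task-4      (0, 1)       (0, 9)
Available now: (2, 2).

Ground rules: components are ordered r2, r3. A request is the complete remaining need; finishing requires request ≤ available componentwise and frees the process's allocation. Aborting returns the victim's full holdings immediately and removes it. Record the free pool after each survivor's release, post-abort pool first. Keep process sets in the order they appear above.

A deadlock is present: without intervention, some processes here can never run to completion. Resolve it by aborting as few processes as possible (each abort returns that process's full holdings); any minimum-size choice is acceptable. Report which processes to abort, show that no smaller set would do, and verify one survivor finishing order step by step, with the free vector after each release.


Minimum abort set: task-3 and task-4.
Key observation: no ordering could ever have run task-0 before the abort of task-3 and task-4; with (1, 2) back in the pool it fits at step 3.
Minimality, checking each single-abort alternative: task-2 alone leaves task-0 blocked (short on r3); task-7 alone leaves task-0 blocked (short on r3); task-0 alone leaves task-3 blocked (short on r3); task-3 alone leaves task-0 blocked (short on r3); task-4 alone leaves task-0 blocked (short on r3).
Survivors finish in the order: task-7, task-2, task-0. Walking it through (pool after the aborts first):
  pool = (3, 4)
  run task-7 (needs (2, 0), free (3, 4)); after release of (3, 2) the pool is (6, 6)
  run task-2 (needs (5, 4), free (6, 6)); after release of (2, 3) the pool is (8, 9)
  run task-0 (needs (2, 9), free (8, 9)); after release of (1, 1) the pool is (9, 10)


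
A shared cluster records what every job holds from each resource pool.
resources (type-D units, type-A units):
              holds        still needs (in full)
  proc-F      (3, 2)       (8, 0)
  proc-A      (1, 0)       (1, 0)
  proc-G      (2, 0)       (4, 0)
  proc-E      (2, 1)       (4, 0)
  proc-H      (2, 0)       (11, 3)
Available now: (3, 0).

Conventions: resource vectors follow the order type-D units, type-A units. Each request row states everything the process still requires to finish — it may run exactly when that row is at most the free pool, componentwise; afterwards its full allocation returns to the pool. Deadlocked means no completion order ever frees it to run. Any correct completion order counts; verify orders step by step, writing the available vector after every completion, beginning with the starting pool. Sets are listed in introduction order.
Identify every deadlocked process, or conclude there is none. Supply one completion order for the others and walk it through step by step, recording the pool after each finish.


Nothing here is deadlocked.
Key observation: beginning at proc-A, releases accumulate fast enough that every process eventually fits.
The rest can finish in the order proc-A, proc-G, proc-E, proc-F, proc-H. Verifying each step:
  pool = (3, 0)
  proc-A: need (1, 0) fits (3, 0); releases (1, 0), pool now (4, 0)
  proc-G: need (4, 0) fits (4, 0); releases (2, 0), pool now (6, 0)
  proc-E: need (4, 0) fits (6, 0); releases (2, 1), pool now (8, 1)
  proc-F: need (8, 0) fits (8, 1); releases (3, 2), pool now (11, 3)
  proc-H: need (11, 3) fits (11, 3); releases (2, 0), pool now (13, 3)


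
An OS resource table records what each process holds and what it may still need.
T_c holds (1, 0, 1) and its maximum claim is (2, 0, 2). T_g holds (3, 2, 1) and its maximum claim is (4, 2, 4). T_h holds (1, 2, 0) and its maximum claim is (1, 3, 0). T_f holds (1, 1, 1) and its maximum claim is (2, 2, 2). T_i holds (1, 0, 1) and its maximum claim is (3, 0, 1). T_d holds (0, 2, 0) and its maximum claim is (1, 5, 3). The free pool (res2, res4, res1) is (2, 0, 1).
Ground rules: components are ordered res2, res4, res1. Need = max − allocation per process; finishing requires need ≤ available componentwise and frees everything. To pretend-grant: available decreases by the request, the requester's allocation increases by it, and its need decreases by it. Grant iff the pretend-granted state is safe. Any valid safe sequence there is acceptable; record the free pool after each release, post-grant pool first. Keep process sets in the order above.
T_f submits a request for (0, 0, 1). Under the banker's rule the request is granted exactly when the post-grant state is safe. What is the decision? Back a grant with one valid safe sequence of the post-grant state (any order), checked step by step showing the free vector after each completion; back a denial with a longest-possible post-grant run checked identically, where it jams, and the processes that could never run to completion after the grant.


DENY — the pretend-granted state is unsafe.
Key observation: after T_i, T_c the pool peaks at (4, 0, 2), and each blocked process is short somewhere: T_g on res1; T_h on res4; T_f on res4; T_d on res4, res1.
After a pretend grant, a maximal execution: T_i, T_c — then nothing else fits. Check, step by step:
  pool = (2, 0, 0)
  T_i: need (2, 0, 0) fits (2, 0, 0); releases (1, 0, 1), pool now (3, 0, 1)
  T_c: need (1, 0, 1) fits (3, 0, 1); releases (1, 0, 1), pool now (4, 0, 2)
  T_g cannot run: need (1, 0, 3) vs free (4, 0, 2) (insufficient res1)
  T_h cannot run: need (0, 1, 0) vs free (4, 0, 2) (insufficient res4)
  T_f cannot run: need (1, 1, 0) vs free (4, 0, 2) (insufficient res4)
  T_d cannot run: need (1, 3, 3) vs free (4, 0, 2) (insufficient res4 and res1)
Had the request been granted, T_g, T_h, T_f and T_d could never finish.


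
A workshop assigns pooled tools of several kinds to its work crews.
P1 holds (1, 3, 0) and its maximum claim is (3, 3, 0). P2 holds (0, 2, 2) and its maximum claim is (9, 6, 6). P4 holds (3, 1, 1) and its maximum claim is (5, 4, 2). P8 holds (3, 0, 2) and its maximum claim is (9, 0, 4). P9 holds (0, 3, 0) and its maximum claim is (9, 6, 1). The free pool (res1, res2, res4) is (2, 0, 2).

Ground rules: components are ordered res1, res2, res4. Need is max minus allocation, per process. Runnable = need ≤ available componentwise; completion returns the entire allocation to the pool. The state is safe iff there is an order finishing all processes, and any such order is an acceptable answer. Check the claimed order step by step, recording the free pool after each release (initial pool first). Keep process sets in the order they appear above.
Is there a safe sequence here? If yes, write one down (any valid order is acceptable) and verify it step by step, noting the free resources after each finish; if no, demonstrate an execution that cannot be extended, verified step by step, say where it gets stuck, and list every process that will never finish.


SAFE. One safe sequence: P1, P4, P8, P2, P9.
Key observation: reading the order forward, P1 is the first process whose need (2, 0, 0) meets the free pool (2, 0, 2) exactly on a resource it requests.
Verifying each step:
  pool = (2, 0, 2)
  P1 needs (2, 0, 0) <= (2, 0, 2) -> finishes; pool += (1, 3, 0) = (3, 3, 2)
  P4 needs (2, 3, 1) <= (3, 3, 2) -> finishes; pool += (3, 1, 1) = (6, 4, 3)
  P8 needs (6, 0, 2) <= (6, 4, 3) -> finishes; pool += (3, 0, 2) = (9, 4, 5)
  P2 needs (9, 4, 4) <= (9, 4, 5) -> finishes; pool += (0, 2, 2) = (9, 6, 7)
  P9 needs (9, 3, 1) <= (9, 6, 7) -> finishes; pool += (0, 3, 0) = (9, 9, 7)


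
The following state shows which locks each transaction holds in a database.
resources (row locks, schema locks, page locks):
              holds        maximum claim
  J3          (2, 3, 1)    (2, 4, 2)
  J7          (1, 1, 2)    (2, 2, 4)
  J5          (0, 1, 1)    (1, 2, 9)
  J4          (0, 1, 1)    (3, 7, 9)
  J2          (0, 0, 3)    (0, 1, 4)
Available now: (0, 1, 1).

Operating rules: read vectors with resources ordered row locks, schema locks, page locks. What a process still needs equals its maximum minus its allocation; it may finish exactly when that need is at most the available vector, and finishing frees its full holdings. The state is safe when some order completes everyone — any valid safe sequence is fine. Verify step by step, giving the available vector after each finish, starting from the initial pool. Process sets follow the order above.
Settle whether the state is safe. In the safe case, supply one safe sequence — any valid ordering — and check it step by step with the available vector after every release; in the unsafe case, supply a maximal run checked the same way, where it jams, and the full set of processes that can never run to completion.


The state is UNSAFE.
Key observation: J3, J2, J7 can finish, but then (3, 5, 7) is all there is, and the blocked group's page locks demands exceed it.
The run J3, J2, J7 cannot be extended any further. Step-by-step check:
  pool = (0, 1, 1)
  J3: need (0, 1, 1) fits (0, 1, 1); releases (2, 3, 1), pool now (2, 4, 2)
  J2: need (0, 1, 1) fits (2, 4, 2); releases (0, 0, 3), pool now (2, 4, 5)
  J7: need (1, 1, 2) fits (2, 4, 5); releases (1, 1, 2), pool now (3, 5, 7)
  J5 still needs (1, 1, 8) but only (3, 5, 7) is free — short on page locks
  J4 still needs (3, 6, 8) but only (3, 5, 7) is free — short on schema locks and page locks
Never able to finish: J5 and J4.


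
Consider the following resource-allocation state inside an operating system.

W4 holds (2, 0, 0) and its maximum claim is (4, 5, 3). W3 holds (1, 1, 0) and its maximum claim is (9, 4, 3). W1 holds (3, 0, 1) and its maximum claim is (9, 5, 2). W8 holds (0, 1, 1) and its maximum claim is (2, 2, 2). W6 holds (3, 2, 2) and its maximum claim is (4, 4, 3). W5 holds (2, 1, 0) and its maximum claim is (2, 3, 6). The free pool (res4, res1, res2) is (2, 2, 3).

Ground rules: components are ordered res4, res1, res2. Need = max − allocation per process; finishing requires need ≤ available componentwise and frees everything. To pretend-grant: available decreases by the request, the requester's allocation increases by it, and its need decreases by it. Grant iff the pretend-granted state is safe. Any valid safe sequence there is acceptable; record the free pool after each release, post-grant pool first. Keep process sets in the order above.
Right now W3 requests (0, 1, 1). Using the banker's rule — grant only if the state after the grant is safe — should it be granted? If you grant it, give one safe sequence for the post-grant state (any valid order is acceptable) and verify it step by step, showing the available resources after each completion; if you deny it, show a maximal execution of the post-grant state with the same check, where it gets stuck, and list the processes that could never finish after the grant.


DENY: after the grant no complete ordering would exist.
Key observation: after W8, W6 the pool peaks at (5, 4, 5), and each blocked process is short somewhere: W4 on res1; W3 on res4; W1 on res4, res1; W5 on res2.
Pretend the grant happened; the run W8, W6 goes as far as possible. Step-by-step check:
  pool = (2, 1, 2)
  W8: need (2, 1, 1) fits (2, 1, 2); releases (0, 1, 1), pool now (2, 2, 3)
  W6: need (1, 2, 1) fits (2, 2, 3); releases (3, 2, 2), pool now (5, 4, 5)
  W4 cannot run: need (2, 5, 3) vs free (5, 4, 5) (insufficient res1)
  W3 cannot run: need (8, 2, 2) vs free (5, 4, 5) (insufficient res4)
  W1 cannot run: need (6, 5, 1) vs free (5, 4, 5) (insufficient res4 and res1)
  W5 cannot run: need (0, 2, 6) vs free (5, 4, 5) (insufficient res2)
Processes that could never finish after the grant: W4, W3, W1 and W5.
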